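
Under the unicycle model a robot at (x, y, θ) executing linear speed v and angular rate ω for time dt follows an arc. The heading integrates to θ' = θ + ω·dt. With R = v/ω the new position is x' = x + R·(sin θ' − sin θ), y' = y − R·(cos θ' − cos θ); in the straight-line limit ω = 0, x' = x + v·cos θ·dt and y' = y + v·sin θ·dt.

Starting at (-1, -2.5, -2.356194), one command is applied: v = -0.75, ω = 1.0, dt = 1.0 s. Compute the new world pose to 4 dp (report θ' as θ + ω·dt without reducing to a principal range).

(-0.7975, -1.8100, -1.3562)

θ' = -2.3562 + 1.0·1.0 = -1.3562
R = v/ω = -0.75/1.0 = -0.7500
x' = -1 + -0.7500·(sin -1.3562 − sin -2.3562) = -0.7975
y' = -2.5 − -0.7500·(cos -1.3562 − cos -2.3562) = -1.8100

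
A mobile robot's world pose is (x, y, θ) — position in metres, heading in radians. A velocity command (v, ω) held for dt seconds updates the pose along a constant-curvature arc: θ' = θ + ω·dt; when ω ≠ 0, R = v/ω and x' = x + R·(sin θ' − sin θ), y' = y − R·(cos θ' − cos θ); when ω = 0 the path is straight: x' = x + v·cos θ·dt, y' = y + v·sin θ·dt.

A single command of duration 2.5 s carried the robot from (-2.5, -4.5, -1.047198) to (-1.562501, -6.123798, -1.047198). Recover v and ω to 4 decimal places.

v = 0.7500, ω = 0.0000

Δθ = -1.047198 − -1.047198 = 0.000000
ω = Δθ/dt = 0.000000/2.5 = 0.0000
ω = 0 → v = (Δx·cos θ + Δy·sin θ)/dt = 0.7500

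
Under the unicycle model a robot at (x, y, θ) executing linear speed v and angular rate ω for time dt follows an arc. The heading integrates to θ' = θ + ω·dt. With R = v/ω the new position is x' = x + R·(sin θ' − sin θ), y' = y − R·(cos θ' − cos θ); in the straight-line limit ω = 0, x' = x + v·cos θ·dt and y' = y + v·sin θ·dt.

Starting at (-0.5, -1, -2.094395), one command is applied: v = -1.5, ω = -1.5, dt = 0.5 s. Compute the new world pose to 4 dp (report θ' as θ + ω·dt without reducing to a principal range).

(0.0732, -0.5438, -2.8444)

θ' = -2.0944 + -1.5·0.5 = -2.8444
R = v/ω = -1.5/-1.5 = 1.0000
x' = -0.5 + 1.0000·(sin -2.8444 − sin -2.0944) = 0.0732
y' = -1 − 1.0000·(cos -2.8444 − cos -2.0944) = -0.5438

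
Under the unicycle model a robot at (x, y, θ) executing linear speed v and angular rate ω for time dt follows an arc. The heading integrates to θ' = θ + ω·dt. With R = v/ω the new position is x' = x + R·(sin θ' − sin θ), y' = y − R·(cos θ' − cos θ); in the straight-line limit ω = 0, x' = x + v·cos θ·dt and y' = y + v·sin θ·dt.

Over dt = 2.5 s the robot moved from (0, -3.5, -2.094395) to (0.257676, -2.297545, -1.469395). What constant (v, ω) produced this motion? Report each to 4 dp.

Δθ = -1.469395 − -2.094395 = 0.625000
ω = Δθ/dt = 0.625000/2.5 = 0.2500
R = −Δy/(cos θ' − cos θ) = -2.0000
v = R·ω = -2.0000·0.2500 = -0.5000

v = -0.5000, ω = 0.2500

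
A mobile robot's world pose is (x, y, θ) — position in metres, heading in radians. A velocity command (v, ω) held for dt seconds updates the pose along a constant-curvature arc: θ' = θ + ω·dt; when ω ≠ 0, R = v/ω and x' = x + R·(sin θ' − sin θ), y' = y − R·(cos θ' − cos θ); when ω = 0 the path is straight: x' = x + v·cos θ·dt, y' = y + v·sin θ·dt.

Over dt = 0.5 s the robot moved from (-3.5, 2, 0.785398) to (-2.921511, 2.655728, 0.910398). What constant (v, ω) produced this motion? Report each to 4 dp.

Δθ = 0.910398 − 0.785398 = 0.125000
ω = Δθ/dt = 0.125000/0.5 = 0.2500
R = −Δy/(cos θ' − cos θ) = 7.0000
v = R·ω = 7.0000·0.2500 = 1.7500

v = 1.7500, ω = 0.2500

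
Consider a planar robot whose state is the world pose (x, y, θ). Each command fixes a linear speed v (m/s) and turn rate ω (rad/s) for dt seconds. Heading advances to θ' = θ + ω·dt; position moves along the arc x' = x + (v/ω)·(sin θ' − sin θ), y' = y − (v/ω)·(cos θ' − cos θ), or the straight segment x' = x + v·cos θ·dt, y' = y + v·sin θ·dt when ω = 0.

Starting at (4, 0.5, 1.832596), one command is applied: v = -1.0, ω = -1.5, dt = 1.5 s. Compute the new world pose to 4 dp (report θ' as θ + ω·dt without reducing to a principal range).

(3.0858, -0.2820, -0.4174)

θ' = 1.8326 + -1.5·1.5 = -0.4174
R = v/ω = -1.0/-1.5 = 0.6667
x' = 4 + 0.6667·(sin -0.4174 − sin 1.8326) = 3.0858
y' = 0.5 − 0.6667·(cos -0.4174 − cos 1.8326) = -0.2820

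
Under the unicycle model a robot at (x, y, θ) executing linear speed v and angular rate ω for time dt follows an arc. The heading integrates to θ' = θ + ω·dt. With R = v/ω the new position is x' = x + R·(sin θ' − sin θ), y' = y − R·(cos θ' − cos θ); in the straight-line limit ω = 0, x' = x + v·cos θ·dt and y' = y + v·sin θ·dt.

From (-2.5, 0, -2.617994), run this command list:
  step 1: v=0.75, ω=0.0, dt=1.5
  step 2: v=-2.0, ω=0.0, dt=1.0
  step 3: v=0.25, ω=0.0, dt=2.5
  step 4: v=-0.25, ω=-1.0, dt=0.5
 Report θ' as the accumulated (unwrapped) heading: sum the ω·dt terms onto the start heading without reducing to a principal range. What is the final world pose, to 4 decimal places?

(-2.1644, 0.1584, -3.1180)

step 1: θ'=-2.6180 (straight) → pose (-3.4743, -0.5625, -2.6180)
step 2: θ'=-2.6180 (straight) → pose (-1.7422, 0.4375, -2.6180)
step 3: θ'=-2.6180 (straight) → pose (-2.2835, 0.1250, -2.6180)
step 4: θ'=-3.1180 (R=0.2500) → pose (-2.1644, 0.1584, -3.1180)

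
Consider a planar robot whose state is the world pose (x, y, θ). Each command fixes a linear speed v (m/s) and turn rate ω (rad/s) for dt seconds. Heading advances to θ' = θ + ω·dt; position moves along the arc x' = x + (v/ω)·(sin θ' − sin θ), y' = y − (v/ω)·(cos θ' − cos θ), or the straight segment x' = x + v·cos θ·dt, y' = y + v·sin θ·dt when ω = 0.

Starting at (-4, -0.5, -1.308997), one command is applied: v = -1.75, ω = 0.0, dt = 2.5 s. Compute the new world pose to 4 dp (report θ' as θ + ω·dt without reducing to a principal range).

θ' = -1.3090 + 0.0·2.5 = -1.3090
ω = 0 → straight: x' = -4 + -1.75·cos(-1.3090)·2.5 = -5.1323
y' = -0.5 + -1.75·sin(-1.3090)·2.5 = 3.7259

(-5.1323, 3.7259, -1.3090)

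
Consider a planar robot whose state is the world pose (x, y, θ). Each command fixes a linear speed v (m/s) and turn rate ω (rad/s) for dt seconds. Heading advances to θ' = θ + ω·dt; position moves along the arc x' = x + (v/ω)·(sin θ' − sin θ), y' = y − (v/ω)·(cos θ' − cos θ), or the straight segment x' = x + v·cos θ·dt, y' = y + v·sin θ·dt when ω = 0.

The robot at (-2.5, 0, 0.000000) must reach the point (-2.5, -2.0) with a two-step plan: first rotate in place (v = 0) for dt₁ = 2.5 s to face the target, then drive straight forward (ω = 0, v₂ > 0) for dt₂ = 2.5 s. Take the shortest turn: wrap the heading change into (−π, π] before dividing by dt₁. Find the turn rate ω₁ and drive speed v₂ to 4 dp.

ω₁ = -0.6283, v₂ = 0.8000

heading to target = atan2(-2−0, -2.5−-2.5) = -1.5708
Δθ = wrap(-1.5708 − 0.0000) = -1.5708; ω₁ = Δθ/dt₁ = -0.6283
distance = √((-2.5−-2.5)² + (-2−0)²) = 2.0000; v₂ = distance/dt₂ = 0.8000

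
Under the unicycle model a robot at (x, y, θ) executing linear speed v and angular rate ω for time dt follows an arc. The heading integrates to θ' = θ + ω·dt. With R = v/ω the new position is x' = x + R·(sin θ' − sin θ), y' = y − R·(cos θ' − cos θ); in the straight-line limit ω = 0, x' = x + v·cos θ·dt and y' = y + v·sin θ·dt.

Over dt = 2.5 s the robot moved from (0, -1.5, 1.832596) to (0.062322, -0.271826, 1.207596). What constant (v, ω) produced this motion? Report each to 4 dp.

v = 0.5000, ω = -0.2500

Δθ = 1.207596 − 1.832596 = -0.625000
ω = Δθ/dt = -0.625000/2.5 = -0.2500
R = −Δy/(cos θ' − cos θ) = -2.0000
v = R·ω = -2.0000·-0.2500 = 0.5000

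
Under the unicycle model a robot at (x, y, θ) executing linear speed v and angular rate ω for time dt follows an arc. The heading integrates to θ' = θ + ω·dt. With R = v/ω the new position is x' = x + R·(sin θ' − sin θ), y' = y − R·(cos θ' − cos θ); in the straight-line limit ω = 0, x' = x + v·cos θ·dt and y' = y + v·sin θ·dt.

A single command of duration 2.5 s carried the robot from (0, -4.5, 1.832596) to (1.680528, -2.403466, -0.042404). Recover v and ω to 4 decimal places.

v = 1.2500, ω = -0.7500

Δθ = -0.042404 − 1.832596 = -1.875000
ω = Δθ/dt = -1.875000/2.5 = -0.7500
R = −Δy/(cos θ' − cos θ) = -1.6667
v = R·ω = -1.6667·-0.7500 = 1.2500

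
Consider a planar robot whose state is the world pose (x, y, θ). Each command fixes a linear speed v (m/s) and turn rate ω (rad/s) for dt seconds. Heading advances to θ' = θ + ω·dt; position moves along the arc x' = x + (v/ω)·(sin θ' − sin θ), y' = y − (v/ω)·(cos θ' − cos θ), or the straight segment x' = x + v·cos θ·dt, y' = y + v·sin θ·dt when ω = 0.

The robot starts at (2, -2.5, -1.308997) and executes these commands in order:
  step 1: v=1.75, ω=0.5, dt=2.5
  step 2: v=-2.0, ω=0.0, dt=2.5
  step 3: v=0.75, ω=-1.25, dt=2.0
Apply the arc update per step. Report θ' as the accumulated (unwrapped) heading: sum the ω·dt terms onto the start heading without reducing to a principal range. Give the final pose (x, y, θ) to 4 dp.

step 1: θ'=-0.0590 (R=3.5000) → pose (5.1744, -5.0880, -0.0590)
step 2: θ'=-0.0590 (straight) → pose (0.1831, -4.7932, -0.0590)
step 3: θ'=-2.5590 (R=-0.6000) → pose (0.4778, -5.8932, -2.5590)

(0.4778, -5.8932, -2.5590)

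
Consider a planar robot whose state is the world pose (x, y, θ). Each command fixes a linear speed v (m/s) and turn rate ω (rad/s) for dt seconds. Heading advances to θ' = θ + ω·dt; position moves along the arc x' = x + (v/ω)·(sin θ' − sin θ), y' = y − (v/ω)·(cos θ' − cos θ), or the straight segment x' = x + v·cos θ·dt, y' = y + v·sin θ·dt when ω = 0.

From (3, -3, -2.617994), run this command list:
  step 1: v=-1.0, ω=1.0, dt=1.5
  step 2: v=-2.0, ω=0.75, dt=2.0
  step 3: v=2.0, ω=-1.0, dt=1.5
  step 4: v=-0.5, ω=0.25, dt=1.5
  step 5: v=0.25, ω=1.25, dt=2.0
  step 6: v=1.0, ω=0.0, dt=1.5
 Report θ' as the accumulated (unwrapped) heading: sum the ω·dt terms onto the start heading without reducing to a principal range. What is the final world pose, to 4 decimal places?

step 1: θ'=-1.1180 (R=-1.0000) → pose (3.3992, -1.6965, -1.1180)
step 2: θ'=0.3820 (R=-2.6667) → pose (0.0072, -0.3887, 0.3820)
step 3: θ'=-1.1180 (R=-2.0000) → pose (2.5512, -1.3695, -1.1180)
step 4: θ'=-0.7430 (R=-2.0000) → pose (2.1058, -0.7716, -0.7430)
step 5: θ'=1.7570 (R=0.2000) → pose (2.4376, -0.5873, 1.7570)
step 6: θ'=1.7570 (straight) → pose (2.1599, 0.8868, 1.7570)

(2.1599, 0.8868, 1.7570)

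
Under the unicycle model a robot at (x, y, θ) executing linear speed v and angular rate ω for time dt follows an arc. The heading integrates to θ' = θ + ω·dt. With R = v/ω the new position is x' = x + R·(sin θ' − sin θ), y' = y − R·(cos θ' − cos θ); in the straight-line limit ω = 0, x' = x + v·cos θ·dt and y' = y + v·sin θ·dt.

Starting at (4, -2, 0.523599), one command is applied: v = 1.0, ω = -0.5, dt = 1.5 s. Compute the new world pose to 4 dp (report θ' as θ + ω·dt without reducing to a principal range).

θ' = 0.5236 + -0.5·1.5 = -0.2264
R = v/ω = 1.0/-0.5 = -2.0000
x' = 4 + -2.0000·(sin -0.2264 − sin 0.5236) = 5.4489
y' = -2 − -2.0000·(cos -0.2264 − cos 0.5236) = -1.7831

(5.4489, -1.7831, -0.2264)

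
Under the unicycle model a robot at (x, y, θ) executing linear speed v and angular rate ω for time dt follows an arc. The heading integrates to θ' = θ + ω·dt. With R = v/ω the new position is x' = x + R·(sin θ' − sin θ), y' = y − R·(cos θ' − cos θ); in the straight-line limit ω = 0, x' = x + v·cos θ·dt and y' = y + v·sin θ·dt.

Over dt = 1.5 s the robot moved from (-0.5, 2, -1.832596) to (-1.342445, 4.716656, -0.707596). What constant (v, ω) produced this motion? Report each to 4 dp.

v = -2.0000, ω = 0.7500

Δθ = -0.707596 − -1.832596 = 1.125000
ω = Δθ/dt = 1.125000/1.5 = 0.7500
R = −Δy/(cos θ' − cos θ) = -2.6667
v = R·ω = -2.6667·0.7500 = -2.0000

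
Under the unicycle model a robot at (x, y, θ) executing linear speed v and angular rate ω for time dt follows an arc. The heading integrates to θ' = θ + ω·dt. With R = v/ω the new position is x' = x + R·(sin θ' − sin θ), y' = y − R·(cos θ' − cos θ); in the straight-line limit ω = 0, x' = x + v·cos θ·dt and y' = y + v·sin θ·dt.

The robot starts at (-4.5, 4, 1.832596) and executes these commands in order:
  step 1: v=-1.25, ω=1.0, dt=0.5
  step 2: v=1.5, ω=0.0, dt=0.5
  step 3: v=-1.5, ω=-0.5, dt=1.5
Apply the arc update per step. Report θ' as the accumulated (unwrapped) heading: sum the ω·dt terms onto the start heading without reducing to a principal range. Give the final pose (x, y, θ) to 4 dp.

step 1: θ'=2.3326 (R=-1.2500) → pose (-4.1971, 3.4607, 2.3326)
step 2: θ'=2.3326 (straight) → pose (-4.7148, 4.0034, 2.3326)
step 3: θ'=1.5826 (R=3.0000) → pose (-3.8857, 1.9682, 1.5826)

(-3.8857, 1.9682, 1.5826)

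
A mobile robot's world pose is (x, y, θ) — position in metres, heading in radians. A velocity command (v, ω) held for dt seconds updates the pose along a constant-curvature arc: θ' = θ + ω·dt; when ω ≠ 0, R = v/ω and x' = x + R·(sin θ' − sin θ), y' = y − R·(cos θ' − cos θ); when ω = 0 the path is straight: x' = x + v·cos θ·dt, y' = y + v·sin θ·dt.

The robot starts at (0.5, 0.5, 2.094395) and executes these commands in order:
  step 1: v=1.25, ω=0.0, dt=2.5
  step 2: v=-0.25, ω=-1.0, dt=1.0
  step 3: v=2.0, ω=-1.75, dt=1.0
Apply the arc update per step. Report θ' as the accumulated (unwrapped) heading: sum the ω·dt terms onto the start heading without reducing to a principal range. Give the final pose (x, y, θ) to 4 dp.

(0.6555, 3.3485, -0.6556)

step 1: θ'=2.0944 (straight) → pose (-1.0625, 3.2063, 2.0944)
step 2: θ'=1.0944 (R=0.2500) → pose (-1.0568, 2.9667, 1.0944)
step 3: θ'=-0.6556 (R=-1.1429) → pose (0.6555, 3.3485, -0.6556)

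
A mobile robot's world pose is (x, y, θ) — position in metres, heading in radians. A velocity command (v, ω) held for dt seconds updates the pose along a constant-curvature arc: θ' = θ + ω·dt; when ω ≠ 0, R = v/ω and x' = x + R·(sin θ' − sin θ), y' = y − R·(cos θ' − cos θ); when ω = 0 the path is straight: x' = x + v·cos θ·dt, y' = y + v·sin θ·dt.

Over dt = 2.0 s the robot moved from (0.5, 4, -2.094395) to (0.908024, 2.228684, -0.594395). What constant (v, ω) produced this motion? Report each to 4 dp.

Δθ = -0.594395 − -2.094395 = 1.500000
ω = Δθ/dt = 1.500000/2.0 = 0.7500
R = −Δy/(cos θ' − cos θ) = 1.3333
v = R·ω = 1.3333·0.7500 = 1.0000

v = 1.0000, ω = 0.7500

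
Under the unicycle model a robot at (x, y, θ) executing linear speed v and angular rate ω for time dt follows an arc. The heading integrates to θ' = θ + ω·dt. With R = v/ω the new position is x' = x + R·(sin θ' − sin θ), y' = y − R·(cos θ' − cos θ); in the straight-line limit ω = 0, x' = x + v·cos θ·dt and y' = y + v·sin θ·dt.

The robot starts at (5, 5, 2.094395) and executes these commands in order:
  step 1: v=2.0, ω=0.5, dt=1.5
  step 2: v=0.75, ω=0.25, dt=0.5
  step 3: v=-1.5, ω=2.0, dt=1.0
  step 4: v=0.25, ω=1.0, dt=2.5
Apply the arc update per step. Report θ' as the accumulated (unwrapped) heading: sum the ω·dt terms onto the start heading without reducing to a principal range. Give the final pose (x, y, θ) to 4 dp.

(3.6702, 7.8111, 7.4694)

step 1: θ'=2.8444 (R=4.0000) → pose (2.7073, 6.8246, 2.8444)
step 2: θ'=2.9694 (R=3.0000) → pose (2.3428, 6.9118, 2.9694)
step 3: θ'=4.9694 (R=-0.7500) → pose (3.1967, 7.8413, 4.9694)
step 4: θ'=7.4694 (R=0.2500) → pose (3.6702, 7.8111, 7.4694)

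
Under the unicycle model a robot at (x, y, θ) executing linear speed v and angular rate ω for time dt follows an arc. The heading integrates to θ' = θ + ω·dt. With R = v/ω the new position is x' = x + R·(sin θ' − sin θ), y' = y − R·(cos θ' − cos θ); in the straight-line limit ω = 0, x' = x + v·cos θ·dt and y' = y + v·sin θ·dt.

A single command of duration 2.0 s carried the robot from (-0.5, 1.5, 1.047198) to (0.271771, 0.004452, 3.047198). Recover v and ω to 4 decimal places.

Δθ = 3.047198 − 1.047198 = 2.000000
ω = Δθ/dt = 2.000000/2.0 = 1.0000
R = −Δy/(cos θ' − cos θ) = -1.0000
v = R·ω = -1.0000·1.0000 = -1.0000

v = -1.0000, ω = 1.0000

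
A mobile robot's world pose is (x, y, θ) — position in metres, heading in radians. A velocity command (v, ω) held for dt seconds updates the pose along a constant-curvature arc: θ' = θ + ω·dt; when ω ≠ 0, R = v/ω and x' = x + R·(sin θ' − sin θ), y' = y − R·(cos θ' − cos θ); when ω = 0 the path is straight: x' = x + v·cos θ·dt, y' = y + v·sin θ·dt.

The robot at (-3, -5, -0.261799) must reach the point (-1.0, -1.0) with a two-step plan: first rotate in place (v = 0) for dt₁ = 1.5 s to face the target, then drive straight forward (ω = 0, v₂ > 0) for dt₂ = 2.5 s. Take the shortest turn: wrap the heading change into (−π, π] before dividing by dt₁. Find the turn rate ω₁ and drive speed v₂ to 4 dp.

ω₁ = 0.9126, v₂ = 1.7889

heading to target = atan2(-1−-5, -1−-3) = 1.1071
Δθ = wrap(1.1071 − -0.2618) = 1.3689; ω₁ = Δθ/dt₁ = 0.9126
distance = √((-1−-3)² + (-1−-5)²) = 4.4721; v₂ = distance/dt₂ = 1.7889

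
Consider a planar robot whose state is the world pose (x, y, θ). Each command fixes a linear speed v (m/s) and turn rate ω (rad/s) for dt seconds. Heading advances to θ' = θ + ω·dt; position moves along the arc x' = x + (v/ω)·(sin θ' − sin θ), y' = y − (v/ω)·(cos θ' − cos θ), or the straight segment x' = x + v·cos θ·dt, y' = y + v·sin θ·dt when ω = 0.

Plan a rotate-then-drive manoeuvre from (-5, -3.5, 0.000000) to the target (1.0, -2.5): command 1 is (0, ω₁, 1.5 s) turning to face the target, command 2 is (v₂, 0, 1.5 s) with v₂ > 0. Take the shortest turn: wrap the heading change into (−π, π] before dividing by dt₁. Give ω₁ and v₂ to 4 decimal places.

ω₁ = 0.1101, v₂ = 4.0552

heading to target = atan2(-2.5−-3.5, 1−-5) = 0.1651
Δθ = wrap(0.1651 − 0.0000) = 0.1651; ω₁ = Δθ/dt₁ = 0.1101
distance = √((1−-5)² + (-2.5−-3.5)²) = 6.0828; v₂ = distance/dt₂ = 4.0552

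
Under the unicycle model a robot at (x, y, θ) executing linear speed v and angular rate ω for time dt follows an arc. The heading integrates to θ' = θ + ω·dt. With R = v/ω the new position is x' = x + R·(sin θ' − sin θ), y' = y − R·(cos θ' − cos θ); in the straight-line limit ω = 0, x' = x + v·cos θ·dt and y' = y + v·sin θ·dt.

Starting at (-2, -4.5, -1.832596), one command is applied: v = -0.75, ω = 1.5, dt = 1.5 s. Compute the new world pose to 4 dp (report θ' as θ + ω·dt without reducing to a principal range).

(-2.6857, -3.9135, 0.4174)

θ' = -1.8326 + 1.5·1.5 = 0.4174
R = v/ω = -0.75/1.5 = -0.5000
x' = -2 + -0.5000·(sin 0.4174 − sin -1.8326) = -2.6857
y' = -4.5 − -0.5000·(cos 0.4174 − cos -1.8326) = -3.9135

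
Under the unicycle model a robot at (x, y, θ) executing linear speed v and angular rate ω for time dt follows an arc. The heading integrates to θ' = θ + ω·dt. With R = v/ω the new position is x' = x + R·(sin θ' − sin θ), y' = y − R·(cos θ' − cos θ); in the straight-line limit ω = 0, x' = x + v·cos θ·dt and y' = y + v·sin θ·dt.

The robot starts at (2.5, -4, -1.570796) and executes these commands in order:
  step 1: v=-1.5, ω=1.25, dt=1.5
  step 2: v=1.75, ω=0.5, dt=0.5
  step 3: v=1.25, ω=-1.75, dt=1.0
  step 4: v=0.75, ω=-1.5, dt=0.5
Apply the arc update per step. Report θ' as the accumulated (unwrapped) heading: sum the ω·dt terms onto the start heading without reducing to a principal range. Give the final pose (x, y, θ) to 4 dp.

step 1: θ'=0.3042 (R=-1.2000) → pose (0.9406, -2.8551, 0.3042)
step 2: θ'=0.5542 (R=3.5000) → pose (1.7341, -2.4919, 0.5542)
step 3: θ'=-1.1958 (R=-0.7143) → pose (2.7747, -2.8377, -1.1958)
step 4: θ'=-1.9458 (R=-0.5000) → pose (2.7747, -3.2039, -1.9458)

(2.7747, -3.2039, -1.9458)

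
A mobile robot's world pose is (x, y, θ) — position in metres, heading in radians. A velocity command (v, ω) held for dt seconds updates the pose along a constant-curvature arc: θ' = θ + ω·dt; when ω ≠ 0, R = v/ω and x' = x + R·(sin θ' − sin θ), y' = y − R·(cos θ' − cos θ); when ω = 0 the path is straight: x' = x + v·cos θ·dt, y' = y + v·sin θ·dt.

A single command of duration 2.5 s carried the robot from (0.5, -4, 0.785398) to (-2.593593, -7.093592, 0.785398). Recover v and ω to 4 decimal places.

Δθ = 0.785398 − 0.785398 = 0.000000
ω = Δθ/dt = 0.000000/2.5 = 0.0000
ω = 0 → v = (Δx·cos θ + Δy·sin θ)/dt = -1.7500

v = -1.7500, ω = 0.0000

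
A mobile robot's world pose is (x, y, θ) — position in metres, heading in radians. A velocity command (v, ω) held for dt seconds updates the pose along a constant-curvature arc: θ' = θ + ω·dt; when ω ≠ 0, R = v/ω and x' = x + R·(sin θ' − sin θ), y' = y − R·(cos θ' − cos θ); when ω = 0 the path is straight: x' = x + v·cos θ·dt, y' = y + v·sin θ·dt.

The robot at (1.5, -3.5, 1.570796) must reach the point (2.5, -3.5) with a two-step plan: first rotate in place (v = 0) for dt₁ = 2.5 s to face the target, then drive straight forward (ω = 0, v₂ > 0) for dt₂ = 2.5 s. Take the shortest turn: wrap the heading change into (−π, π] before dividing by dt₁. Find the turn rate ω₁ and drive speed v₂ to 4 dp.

ω₁ = -0.6283, v₂ = 0.4000

heading to target = atan2(-3.5−-3.5, 2.5−1.5) = 0.0000
Δθ = wrap(0.0000 − 1.5708) = -1.5708; ω₁ = Δθ/dt₁ = -0.6283
distance = √((2.5−1.5)² + (-3.5−-3.5)²) = 1.0000; v₂ = distance/dt₂ = 0.4000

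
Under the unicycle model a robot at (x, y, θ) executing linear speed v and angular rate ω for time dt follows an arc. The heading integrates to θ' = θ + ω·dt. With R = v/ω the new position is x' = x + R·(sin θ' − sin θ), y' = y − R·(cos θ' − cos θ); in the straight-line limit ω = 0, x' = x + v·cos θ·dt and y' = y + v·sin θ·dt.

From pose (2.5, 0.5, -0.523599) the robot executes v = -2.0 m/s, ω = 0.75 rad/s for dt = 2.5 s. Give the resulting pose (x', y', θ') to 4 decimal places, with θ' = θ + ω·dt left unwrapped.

θ' = -0.5236 + 0.75·2.5 = 1.3514
R = v/ω = -2.0/0.75 = -2.6667
x' = 2.5 + -2.6667·(sin 1.3514 − sin -0.5236) = -1.4361
y' = 0.5 − -2.6667·(cos 1.3514 − cos -0.5236) = -1.2290

(-1.4361, -1.2290, 1.3514)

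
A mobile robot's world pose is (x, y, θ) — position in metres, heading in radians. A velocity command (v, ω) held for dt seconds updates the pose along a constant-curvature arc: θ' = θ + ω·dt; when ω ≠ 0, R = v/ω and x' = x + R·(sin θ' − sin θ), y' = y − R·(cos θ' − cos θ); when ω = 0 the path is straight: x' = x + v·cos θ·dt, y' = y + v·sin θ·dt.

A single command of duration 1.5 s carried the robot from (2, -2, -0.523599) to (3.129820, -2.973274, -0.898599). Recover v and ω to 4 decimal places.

v = 1.0000, ω = -0.2500

Δθ = -0.898599 − -0.523599 = -0.375000
ω = Δθ/dt = -0.375000/1.5 = -0.2500
R = Δx/(sin θ' − sin θ) = -4.0000
v = R·ω = -4.0000·-0.2500 = 1.0000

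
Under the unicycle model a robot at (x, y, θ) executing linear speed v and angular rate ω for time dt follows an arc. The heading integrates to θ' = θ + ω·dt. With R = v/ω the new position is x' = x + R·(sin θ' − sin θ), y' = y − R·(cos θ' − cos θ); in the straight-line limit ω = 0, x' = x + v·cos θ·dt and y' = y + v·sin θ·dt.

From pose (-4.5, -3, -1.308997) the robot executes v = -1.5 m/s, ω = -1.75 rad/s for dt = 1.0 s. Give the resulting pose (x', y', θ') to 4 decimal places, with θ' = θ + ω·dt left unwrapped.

θ' = -1.3090 + -1.75·1.0 = -3.0590
R = v/ω = -1.5/-1.75 = 0.8571
x' = -4.5 + 0.8571·(sin -3.0590 − sin -1.3090) = -3.7428
y' = -3 − 0.8571·(cos -3.0590 − cos -1.3090) = -1.9239

(-3.7428, -1.9239, -3.0590)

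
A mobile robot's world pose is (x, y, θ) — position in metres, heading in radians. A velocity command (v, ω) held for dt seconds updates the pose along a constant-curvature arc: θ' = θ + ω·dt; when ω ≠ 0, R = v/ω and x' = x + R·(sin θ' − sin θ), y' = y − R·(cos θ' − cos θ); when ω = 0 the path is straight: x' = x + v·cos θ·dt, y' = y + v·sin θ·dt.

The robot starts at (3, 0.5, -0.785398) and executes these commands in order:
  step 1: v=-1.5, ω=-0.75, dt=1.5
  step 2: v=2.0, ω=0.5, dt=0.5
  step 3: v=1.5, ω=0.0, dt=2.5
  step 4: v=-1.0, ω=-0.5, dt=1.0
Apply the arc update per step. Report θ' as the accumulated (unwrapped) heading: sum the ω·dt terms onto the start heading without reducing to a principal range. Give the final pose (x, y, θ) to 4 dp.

(2.3101, -1.1959, -2.1604)

step 1: θ'=-1.9104 (R=2.0000) → pose (2.5284, 2.5804, -1.9104)
step 2: θ'=-1.6604 (R=4.0000) → pose (2.3160, 1.6059, -1.6604)
step 3: θ'=-1.6604 (straight) → pose (1.9805, -2.1290, -1.6604)
step 4: θ'=-2.1604 (R=2.0000) → pose (2.3101, -1.1959, -2.1604)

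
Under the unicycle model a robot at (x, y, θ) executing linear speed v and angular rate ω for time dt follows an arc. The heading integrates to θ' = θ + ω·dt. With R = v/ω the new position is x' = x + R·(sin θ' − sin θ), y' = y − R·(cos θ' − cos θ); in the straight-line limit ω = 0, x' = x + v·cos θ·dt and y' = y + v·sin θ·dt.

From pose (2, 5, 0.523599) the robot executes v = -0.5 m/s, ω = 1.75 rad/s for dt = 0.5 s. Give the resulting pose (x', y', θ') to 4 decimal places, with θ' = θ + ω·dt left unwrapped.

(1.8614, 4.8015, 1.3986)

θ' = 0.5236 + 1.75·0.5 = 1.3986
R = v/ω = -0.5/1.75 = -0.2857
x' = 2 + -0.2857·(sin 1.3986 − sin 0.5236) = 1.8614
y' = 5 − -0.2857·(cos 1.3986 − cos 0.5236) = 4.8015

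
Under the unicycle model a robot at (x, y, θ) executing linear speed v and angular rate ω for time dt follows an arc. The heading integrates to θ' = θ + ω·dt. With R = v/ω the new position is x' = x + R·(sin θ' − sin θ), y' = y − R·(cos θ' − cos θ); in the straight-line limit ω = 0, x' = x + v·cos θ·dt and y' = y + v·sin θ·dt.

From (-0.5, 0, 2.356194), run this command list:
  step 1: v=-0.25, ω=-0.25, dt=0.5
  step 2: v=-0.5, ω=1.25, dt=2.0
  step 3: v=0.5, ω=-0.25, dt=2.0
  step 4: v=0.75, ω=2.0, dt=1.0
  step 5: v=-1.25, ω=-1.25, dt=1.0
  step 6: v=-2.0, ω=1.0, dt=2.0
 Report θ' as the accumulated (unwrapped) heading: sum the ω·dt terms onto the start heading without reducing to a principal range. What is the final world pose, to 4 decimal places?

step 1: θ'=2.2312 (R=1.0000) → pose (-0.4174, -0.0937, 2.2312)
step 2: θ'=4.7312 (R=-0.4000) → pose (0.2985, 0.1592, 4.7312)
step 3: θ'=4.2312 (R=-2.0000) → pose (0.0717, -0.8041, 4.2312)
step 4: θ'=6.2312 (R=0.3750) → pose (0.3846, -1.3521, 6.2312)
step 5: θ'=4.9812 (R=1.0000) → pose (-0.5275, -0.6191, 4.9812)
step 6: θ'=6.9812 (R=-2.0000) → pose (-3.7410, 0.3820, 6.9812)

(-3.7410, 0.3820, 6.9812)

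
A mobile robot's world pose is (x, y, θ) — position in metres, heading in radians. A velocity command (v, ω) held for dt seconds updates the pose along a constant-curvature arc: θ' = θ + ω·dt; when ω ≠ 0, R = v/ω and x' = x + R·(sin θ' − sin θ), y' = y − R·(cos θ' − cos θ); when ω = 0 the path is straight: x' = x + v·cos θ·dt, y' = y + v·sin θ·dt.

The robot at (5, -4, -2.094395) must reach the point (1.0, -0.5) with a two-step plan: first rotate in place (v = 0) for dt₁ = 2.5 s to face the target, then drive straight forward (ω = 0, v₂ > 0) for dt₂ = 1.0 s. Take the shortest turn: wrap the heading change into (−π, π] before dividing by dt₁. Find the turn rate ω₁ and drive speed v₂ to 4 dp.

heading to target = atan2(-0.5−-4, 1−5) = 2.4228
Δθ = wrap(2.4228 − -2.0944) = -1.7660; ω₁ = Δθ/dt₁ = -0.7064
distance = √((1−5)² + (-0.5−-4)²) = 5.3151; v₂ = distance/dt₂ = 5.3151

ω₁ = -0.7064, v₂ = 5.3151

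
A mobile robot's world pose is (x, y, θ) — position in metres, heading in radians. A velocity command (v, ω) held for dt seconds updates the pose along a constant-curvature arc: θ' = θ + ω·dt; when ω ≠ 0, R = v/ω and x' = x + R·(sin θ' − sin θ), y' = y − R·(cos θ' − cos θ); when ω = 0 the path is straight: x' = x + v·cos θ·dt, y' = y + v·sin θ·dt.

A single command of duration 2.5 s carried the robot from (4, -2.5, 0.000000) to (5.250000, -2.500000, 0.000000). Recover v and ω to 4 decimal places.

Δθ = 0.000000 − 0.000000 = 0.000000
ω = Δθ/dt = 0.000000/2.5 = 0.0000
ω = 0 → v = (Δx·cos θ + Δy·sin θ)/dt = 0.5000

v = 0.5000, ω = 0.0000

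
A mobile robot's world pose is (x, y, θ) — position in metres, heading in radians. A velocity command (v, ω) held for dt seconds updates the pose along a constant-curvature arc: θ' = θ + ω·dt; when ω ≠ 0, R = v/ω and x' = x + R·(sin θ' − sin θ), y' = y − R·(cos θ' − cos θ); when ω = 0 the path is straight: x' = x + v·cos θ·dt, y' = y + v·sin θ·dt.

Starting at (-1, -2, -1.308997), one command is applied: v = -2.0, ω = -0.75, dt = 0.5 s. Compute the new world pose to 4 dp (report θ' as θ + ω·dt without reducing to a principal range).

(-1.0738, -1.0086, -1.6840)

θ' = -1.3090 + -0.75·0.5 = -1.6840
R = v/ω = -2.0/-0.75 = 2.6667
x' = -1 + 2.6667·(sin -1.6840 − sin -1.3090) = -1.0738
y' = -2 − 2.6667·(cos -1.6840 − cos -1.3090) = -1.0086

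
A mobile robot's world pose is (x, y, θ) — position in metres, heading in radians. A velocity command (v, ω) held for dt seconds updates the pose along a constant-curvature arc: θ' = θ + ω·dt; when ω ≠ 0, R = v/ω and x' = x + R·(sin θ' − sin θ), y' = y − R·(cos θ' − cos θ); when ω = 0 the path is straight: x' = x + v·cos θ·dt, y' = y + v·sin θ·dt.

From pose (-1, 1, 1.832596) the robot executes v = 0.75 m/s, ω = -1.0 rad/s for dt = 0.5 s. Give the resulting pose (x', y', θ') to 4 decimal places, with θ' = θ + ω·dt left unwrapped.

θ' = 1.8326 + -1.0·0.5 = 1.3326
R = v/ω = 0.75/-1.0 = -0.7500
x' = -1 + -0.7500·(sin 1.3326 − sin 1.8326) = -1.0044
y' = 1 − -0.7500·(cos 1.3326 − cos 1.8326) = 1.3711

(-1.0044, 1.3711, 1.3326)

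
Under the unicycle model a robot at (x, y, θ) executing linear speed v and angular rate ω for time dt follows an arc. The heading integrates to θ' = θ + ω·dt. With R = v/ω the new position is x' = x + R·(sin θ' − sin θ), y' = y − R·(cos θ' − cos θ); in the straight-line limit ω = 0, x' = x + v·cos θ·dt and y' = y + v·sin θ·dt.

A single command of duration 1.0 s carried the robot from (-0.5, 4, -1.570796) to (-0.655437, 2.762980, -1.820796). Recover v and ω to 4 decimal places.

v = 1.2500, ω = -0.2500

Δθ = -1.820796 − -1.570796 = -0.250000
ω = Δθ/dt = -0.250000/1.0 = -0.2500
R = −Δy/(cos θ' − cos θ) = -5.0000
v = R·ω = -5.0000·-0.2500 = 1.2500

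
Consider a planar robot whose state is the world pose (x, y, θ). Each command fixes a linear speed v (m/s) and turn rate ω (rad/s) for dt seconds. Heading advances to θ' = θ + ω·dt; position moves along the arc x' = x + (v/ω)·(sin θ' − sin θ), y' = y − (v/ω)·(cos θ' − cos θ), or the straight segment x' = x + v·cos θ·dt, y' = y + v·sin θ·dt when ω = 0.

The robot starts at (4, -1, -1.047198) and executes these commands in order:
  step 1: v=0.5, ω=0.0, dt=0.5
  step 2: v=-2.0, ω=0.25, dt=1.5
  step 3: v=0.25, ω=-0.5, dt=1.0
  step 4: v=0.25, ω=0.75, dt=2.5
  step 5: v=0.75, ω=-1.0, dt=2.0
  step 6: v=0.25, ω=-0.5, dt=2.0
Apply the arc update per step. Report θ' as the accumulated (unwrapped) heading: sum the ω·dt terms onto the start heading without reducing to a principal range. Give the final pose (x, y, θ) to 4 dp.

(3.9498, -0.1158, -2.2972)

step 1: θ'=-1.0472 (straight) → pose (4.1250, -1.2165, -1.0472)
step 2: θ'=-0.6722 (R=-8.0000) → pose (2.1785, 1.0431, -0.6722)
step 3: θ'=-1.1722 (R=-0.5000) → pose (2.3279, 0.8460, -1.1722)
step 4: θ'=0.7028 (R=0.3333) → pose (2.8506, 0.7210, 0.7028)
step 5: θ'=-1.2972 (R=-0.7500) → pose (4.0574, 0.3514, -1.2972)
step 6: θ'=-2.2972 (R=-0.5000) → pose (3.9498, -0.1158, -2.2972)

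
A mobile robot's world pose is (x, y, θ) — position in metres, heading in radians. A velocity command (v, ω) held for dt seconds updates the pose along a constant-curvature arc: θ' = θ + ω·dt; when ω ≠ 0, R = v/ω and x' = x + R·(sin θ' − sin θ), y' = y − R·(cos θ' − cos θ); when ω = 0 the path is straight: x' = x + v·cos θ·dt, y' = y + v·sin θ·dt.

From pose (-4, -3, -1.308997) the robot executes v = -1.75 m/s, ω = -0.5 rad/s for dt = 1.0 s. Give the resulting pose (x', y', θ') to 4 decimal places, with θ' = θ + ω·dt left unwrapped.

θ' = -1.3090 + -0.5·1.0 = -1.8090
R = v/ω = -1.75/-0.5 = 3.5000
x' = -4 + 3.5000·(sin -1.8090 − sin -1.3090) = -4.0204
y' = -3 − 3.5000·(cos -1.8090 − cos -1.3090) = -1.2683

(-4.0204, -1.2683, -1.8090)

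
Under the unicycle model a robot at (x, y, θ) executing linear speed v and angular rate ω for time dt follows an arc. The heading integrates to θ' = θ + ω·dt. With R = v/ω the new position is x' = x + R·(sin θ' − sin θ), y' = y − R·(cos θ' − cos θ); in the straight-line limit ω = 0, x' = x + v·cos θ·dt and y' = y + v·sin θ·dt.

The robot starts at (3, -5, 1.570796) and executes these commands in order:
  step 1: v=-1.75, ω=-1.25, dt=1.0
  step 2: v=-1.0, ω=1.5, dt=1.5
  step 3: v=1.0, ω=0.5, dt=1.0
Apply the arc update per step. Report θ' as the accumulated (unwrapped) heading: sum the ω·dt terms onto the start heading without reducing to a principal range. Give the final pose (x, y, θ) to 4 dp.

(0.9523, -7.2102, 3.0708)

step 1: θ'=0.3208 (R=1.4000) → pose (2.0415, -6.3286, 0.3208)
step 2: θ'=2.5708 (R=-0.6667) → pose (1.8915, -7.5222, 2.5708)
step 3: θ'=3.0708 (R=2.0000) → pose (0.9523, -7.2102, 3.0708)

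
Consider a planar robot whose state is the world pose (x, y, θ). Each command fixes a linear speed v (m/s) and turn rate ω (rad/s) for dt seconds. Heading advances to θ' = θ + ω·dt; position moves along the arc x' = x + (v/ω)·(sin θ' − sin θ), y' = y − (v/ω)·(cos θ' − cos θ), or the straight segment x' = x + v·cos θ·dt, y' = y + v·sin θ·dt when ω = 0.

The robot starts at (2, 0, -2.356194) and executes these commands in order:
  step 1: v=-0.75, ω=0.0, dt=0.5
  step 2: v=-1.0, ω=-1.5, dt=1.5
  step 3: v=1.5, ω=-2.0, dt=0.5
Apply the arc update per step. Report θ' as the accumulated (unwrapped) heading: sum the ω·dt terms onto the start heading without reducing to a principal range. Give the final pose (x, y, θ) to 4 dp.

(3.6754, 0.5285, -5.6062)

step 1: θ'=-2.3562 (straight) → pose (2.2652, 0.2652, -2.3562)
step 2: θ'=-4.6062 (R=0.6667) → pose (3.3995, -0.1356, -4.6062)
step 3: θ'=-5.6062 (R=-0.7500) → pose (3.6754, 0.5285, -5.6062)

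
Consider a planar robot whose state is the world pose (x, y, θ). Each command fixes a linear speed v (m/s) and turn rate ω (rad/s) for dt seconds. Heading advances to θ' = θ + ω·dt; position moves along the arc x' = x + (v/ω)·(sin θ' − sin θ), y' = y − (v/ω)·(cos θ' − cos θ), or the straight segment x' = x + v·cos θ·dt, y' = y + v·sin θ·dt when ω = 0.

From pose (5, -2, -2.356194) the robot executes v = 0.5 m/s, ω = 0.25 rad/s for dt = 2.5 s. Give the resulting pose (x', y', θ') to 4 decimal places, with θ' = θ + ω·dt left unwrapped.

θ' = -2.3562 + 0.25·2.5 = -1.7312
R = v/ω = 0.5/0.25 = 2.0000
x' = 5 + 2.0000·(sin -1.7312 − sin -2.3562) = 4.4399
y' = -2 − 2.0000·(cos -1.7312 − cos -2.3562) = -3.0948

(4.4399, -3.0948, -1.7312)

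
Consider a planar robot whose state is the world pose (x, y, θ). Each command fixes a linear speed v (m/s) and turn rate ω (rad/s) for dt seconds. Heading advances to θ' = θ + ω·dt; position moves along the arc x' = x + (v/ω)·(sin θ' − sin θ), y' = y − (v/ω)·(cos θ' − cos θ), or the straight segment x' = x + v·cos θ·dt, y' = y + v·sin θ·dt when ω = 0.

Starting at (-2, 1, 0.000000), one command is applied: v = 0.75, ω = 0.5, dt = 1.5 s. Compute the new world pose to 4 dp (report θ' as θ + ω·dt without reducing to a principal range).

(-0.9775, 1.4025, 0.7500)

θ' = 0.0000 + 0.5·1.5 = 0.7500
R = v/ω = 0.75/0.5 = 1.5000
x' = -2 + 1.5000·(sin 0.7500 − sin 0.0000) = -0.9775
y' = 1 − 1.5000·(cos 0.7500 − cos 0.0000) = 1.4025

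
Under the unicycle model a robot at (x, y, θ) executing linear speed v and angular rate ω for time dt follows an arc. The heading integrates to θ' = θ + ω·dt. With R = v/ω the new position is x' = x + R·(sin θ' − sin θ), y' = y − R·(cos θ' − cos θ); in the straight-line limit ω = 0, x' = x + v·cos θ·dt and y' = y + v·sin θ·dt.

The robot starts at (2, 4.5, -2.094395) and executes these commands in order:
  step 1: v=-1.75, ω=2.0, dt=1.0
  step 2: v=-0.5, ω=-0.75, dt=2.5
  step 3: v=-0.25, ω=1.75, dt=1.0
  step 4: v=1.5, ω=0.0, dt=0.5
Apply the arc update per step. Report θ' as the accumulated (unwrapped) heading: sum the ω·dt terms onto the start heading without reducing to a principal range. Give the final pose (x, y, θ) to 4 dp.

(1.4046, 6.7627, -0.2194)

step 1: θ'=-0.0944 (R=-0.8750) → pose (1.3247, 5.8086, -0.0944)
step 2: θ'=-1.9694 (R=0.6667) → pose (0.7731, 6.7311, -1.9694)
step 3: θ'=-0.2194 (R=-0.1429) → pose (0.6726, 6.9259, -0.2194)
step 4: θ'=-0.2194 (straight) → pose (1.4046, 6.7627, -0.2194)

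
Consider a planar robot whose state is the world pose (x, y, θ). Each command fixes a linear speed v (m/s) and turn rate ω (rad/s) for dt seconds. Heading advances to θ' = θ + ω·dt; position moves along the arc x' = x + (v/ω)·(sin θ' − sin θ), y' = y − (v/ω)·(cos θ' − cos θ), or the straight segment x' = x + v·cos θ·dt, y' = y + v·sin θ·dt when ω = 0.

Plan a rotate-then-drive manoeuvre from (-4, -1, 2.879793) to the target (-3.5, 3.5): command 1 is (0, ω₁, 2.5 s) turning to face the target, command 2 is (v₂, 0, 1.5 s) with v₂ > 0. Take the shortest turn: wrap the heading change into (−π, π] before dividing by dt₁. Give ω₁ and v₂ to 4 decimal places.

heading to target = atan2(3.5−-1, -3.5−-4) = 1.4601
Δθ = wrap(1.4601 − 2.8798) = -1.4197; ω₁ = Δθ/dt₁ = -0.5679
distance = √((-3.5−-4)² + (3.5−-1)²) = 4.5277; v₂ = distance/dt₂ = 3.0185

ω₁ = -0.5679, v₂ = 3.0185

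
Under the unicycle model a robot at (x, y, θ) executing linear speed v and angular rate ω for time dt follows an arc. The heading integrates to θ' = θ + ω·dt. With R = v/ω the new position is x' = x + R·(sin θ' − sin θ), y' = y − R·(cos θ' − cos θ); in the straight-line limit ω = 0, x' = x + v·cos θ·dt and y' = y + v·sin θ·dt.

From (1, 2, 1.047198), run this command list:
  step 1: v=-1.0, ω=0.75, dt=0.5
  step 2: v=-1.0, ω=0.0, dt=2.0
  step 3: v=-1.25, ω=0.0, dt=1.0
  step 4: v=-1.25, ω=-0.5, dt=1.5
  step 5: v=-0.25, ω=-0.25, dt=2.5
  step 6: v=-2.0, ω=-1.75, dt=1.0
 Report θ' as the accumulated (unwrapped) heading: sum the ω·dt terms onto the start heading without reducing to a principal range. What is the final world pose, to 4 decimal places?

(-2.3231, -2.1939, -1.7028)

step 1: θ'=1.4222 (R=-1.3333) → pose (0.8361, 1.5307, 1.4222)
step 2: θ'=1.4222 (straight) → pose (0.5400, -0.4472, 1.4222)
step 3: θ'=1.4222 (straight) → pose (0.3549, -1.6834, 1.4222)
step 4: θ'=0.6722 (R=2.5000) → pose (-0.5608, -3.2695, 0.6722)
step 5: θ'=0.0472 (R=1.0000) → pose (-1.1363, -3.4859, 0.0472)
step 6: θ'=-1.7028 (R=1.1429) → pose (-2.3231, -2.1939, -1.7028)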